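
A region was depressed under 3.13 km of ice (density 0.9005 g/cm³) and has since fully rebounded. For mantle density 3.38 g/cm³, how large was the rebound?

0.834 km

Removing the load lets mantle flow back in; uplift u satisfies ρ_ice t = ρ_m u.
u = t ρ_ice/ρ_m = 3.13 km × 0.9005/3.38 = 0.834 km.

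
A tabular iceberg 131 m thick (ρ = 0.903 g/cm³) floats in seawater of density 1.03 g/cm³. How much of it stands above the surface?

Floating equilibrium: submerged depth d = t ρ_obj/ρ_fluid = 131 m × 0.903/1.03 = 114.8 m.
Freeboard = t − d = 131 m − 114.8 m = 16.2 m.

16.2 m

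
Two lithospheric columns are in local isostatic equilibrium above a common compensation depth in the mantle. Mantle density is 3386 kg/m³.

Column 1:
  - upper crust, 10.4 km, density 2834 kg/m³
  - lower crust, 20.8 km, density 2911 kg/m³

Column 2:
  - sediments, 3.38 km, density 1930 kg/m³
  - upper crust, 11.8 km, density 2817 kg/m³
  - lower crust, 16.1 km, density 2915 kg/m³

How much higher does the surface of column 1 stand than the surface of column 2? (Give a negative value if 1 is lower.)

For any compensation level in the mantle, the mantle terms cancel and isostasy reduces to e = (Σt_1 − Σt_2) − (Σ(ρt)_1 − Σ(ρt)_2) / ρ_m.
Σt_1 = 31.2 km; Σt_2 = 31.28 km; Σ(ρt)_1 = 90022.4; Σ(ρt)_2 = 86695.5 (in km·kg/m³).
e = (31.2 − 31.28) − (90022.4 − 86695.5) / 3386 = −1.06 km.

−1.06 km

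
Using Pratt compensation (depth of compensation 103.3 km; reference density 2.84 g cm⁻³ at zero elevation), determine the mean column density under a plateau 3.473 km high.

Pratt balance: ρ_ref D = ρ (D + h).
ρ = ρ_ref D/(D + h) = 2.84 × 103.3 km/(103.3 km + 3.473 km) = 2.75 g cm⁻³.

2.75 g cm⁻³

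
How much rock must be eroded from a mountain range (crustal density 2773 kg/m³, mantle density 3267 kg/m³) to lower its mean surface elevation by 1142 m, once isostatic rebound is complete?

Net drop Δ = e − u = e − e ρ_c/ρ_m = e (ρ_m − ρ_c)/ρ_m.
e = Δ ρ_m/(ρ_m − ρ_c) = 1142 m × 3267/494 = 7550 m.

7550 m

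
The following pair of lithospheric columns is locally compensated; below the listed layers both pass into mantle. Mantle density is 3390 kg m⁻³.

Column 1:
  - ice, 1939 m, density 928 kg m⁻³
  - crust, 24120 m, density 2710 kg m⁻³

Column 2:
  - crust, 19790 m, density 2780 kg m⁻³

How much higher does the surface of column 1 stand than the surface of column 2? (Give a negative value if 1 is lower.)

2690 m

For any compensation level in the mantle, the mantle terms cancel and isostasy reduces to e = (Σt_1 − Σt_2) − (Σ(ρt)_1 − Σ(ρt)_2) / ρ_m.
Σt_1 = 26059 m; Σt_2 = 19790 m; Σ(ρt)_1 = 67164592; Σ(ρt)_2 = 55016200 (in m·kg m⁻³).
e = (26059 − 19790) − (67164592 − 55016200) / 3390 = 2690 m.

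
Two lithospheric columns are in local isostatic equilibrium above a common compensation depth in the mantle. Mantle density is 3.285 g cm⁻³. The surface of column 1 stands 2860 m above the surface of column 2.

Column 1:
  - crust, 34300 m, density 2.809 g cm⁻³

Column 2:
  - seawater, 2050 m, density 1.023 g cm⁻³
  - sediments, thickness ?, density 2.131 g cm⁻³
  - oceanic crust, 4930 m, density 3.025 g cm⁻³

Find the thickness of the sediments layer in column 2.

878 m

Take the compensation level at the base of the deeper column (depth z_c below the surface of column 1) and equate Σ ρ_i t_i down to z_c; mantle fills any gap and the z_c terms cancel.
Column 1: 34300×2.809 + (z_c − 34300)×3.285
Column 2: 2860×0 + 2050×1.023 + x×2.131 + 4930×3.025 + (z_c − 2860 − 6980 − x)×3.285
The z_c×3.285 term appears on both sides and cancels. Collect the known terms of each column as K = Σ(ρt)_known − 3.285 × (depth of known layers): K_1 = 96348.7 − 3.285×34300 = −16326.8; K_2 = 17010.4 − 3.285×(2860 + 6980) = −15314.
Balance: K_1 = K_2 − x×(3.285 − 2.131), so x = (K_2 − K_1)/(3.285 − 2.131) = 1012.8/1.154 = 878 m.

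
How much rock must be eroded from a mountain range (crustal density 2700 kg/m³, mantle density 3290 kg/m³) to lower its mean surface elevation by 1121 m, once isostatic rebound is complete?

6250 m

Net drop Δ = e − u = e − e ρ_c/ρ_m = e (ρ_m − ρ_c)/ρ_m.
e = Δ ρ_m/(ρ_m − ρ_c) = 1121 m × 3290/590 = 6250 m.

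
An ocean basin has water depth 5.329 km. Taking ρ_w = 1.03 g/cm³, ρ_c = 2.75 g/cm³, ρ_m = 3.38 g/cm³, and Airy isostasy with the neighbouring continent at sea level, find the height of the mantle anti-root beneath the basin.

14.5 km

In Airy isostatic equilibrium: replacing crust with seawater at the top is compensated by replacing crust with mantle at the base: d (ρ_c − ρ_w) = a (ρ_m − ρ_c).
a = d (ρ_c − ρ_w)/(ρ_m − ρ_c) = 5.329 km × 1.72/0.63 = 14.5 km.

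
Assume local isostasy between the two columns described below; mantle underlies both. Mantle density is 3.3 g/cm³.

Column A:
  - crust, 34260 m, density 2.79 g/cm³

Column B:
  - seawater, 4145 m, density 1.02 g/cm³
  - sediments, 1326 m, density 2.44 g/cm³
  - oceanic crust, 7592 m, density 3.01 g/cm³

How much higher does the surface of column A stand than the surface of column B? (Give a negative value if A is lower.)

1420 m

For any compensation level in the mantle, the mantle terms cancel and isostasy reduces to e = (Σt_A − Σt_B) − (Σ(ρt)_A − Σ(ρt)_B) / ρ_m.
Σt_A = 34260 m; Σt_B = 13063 m; Σ(ρt)_A = 95585.4; Σ(ρt)_B = 30315.26 (in m·g/cm³).
e = (34260 − 13063) − (95585.4 − 30315.26) / 3.3 = 1420 m.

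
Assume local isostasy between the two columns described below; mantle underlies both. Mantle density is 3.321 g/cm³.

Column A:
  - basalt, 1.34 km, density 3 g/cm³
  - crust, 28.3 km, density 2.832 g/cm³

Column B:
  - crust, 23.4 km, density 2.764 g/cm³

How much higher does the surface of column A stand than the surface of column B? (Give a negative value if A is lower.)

0.372 km

For any compensation level in the mantle, the mantle terms cancel and isostasy reduces to e = (Σt_A − Σt_B) − (Σ(ρt)_A − Σ(ρt)_B) / ρ_m.
Σt_A = 29.64 km; Σt_B = 23.4 km; Σ(ρt)_A = 84.1656; Σ(ρt)_B = 64.6776 (in km·g/cm³).
e = (29.64 − 23.4) − (84.1656 − 64.6776) / 3.321 = 0.372 km.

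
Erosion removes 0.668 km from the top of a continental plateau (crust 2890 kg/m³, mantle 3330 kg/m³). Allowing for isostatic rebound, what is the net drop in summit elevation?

0.0883 km

Rebound u = e ρ_c/ρ_m = 0.668 km × 2890/3330 = 0.5797 km.
Net surface drop = e − u = 0.668 km − 0.5797 km = e (ρ_m − ρ_c)/ρ_m = 0.0883 km.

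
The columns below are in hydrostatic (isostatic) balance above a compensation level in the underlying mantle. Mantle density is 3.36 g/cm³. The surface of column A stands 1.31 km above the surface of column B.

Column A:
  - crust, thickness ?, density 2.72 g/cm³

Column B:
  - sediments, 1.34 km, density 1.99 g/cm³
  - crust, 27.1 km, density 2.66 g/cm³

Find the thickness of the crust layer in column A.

Take the compensation level at the base of the deeper column (depth z_c below the surface of column A) and equate Σ ρ_i t_i down to z_c; mantle fills any gap and the z_c terms cancel.
Column A: x×2.72 + (z_c − 0 − x)×3.36
Column B: 1.31×0 + 1.34×1.99 + 27.1×2.66 + (z_c − 1.31 − 28.44)×3.36
The z_c×3.36 term appears on both sides and cancels. Collect the known terms of each column as K = Σ(ρt)_known − 3.36 × (depth of known layers): K_A = 0 − 3.36×0 = 0; K_B = 74.7526 − 3.36×(1.31 + 28.44) = −25.2074.
Balance: K_A − x×(3.36 − 2.72) = K_B, so x = (K_A − K_B)/(3.36 − 2.72) = 25.2074/0.64 = 39.4 km.

39.4 km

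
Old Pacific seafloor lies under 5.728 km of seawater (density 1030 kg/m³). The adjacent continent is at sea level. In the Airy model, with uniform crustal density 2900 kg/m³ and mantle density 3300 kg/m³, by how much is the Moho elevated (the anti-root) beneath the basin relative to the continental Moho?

Balancing pressure at the compensation depth: replacing crust with seawater at the top is compensated by replacing crust with mantle at the base: d (ρ_c − ρ_w) = a (ρ_m − ρ_c).
a = d (ρ_c − ρ_w)/(ρ_m − ρ_c) = 5.728 km × 1870/400 = 26.8 km.

26.8 km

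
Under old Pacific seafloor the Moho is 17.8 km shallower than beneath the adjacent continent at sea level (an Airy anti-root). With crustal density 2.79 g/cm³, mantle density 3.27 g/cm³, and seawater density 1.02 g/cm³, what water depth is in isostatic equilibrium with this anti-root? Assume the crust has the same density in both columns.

Replacing a thickness d of crust by seawater at the top must be balanced by replacing crust with mantle at the base: d (ρ_c − ρ_w) = a (ρ_m − ρ_c).
d = a (ρ_m − ρ_c)/(ρ_c − ρ_w) = 17.8 km × 0.48/1.77 = 4.83 km.

4.83 km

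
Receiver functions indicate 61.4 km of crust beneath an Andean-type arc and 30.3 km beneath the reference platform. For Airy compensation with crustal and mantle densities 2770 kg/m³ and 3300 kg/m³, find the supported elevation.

Excess crust Δ = 61.4 km − 30.3 km = 31.1 km, split between elevation h and root r with h + r = Δ.
Airy balance ρ_c h = (ρ_m − ρ_c) r gives r = h ρ_c/(ρ_m − ρ_c), so h (1 + ρ_c/(ρ_m − ρ_c)) = Δ, i.e. h = Δ (ρ_m − ρ_c)/ρ_m.
h = 31.1 km × 530/3300 = 4.99 km.

4.99 km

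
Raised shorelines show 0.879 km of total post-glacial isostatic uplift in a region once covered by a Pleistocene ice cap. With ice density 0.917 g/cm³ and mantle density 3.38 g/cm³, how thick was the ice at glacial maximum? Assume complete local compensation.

u = t ρ_ice/ρ_m → t = u ρ_m/ρ_ice = 0.879 km × 3.38/0.917 = 3.24 km.

3.24 km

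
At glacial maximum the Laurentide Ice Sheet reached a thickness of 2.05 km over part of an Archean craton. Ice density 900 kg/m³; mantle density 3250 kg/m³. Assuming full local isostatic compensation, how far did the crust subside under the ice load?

0.568 km

Isostatic balance requires: the ice load ρ_ice t is balanced by mantle displaced below, ρ_m s.
s = t ρ_ice / ρ_m = 2.05 km × 900/3250 = 0.568 km.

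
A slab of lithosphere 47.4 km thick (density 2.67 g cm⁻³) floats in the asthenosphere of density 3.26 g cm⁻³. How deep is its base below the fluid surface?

38.8 km

Draft d = t ρ_obj/ρ_fluid = 47.4 km × 2.67/3.26 = 38.8 km.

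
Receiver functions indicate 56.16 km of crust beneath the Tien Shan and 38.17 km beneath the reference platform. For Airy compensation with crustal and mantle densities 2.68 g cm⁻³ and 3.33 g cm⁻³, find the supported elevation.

Excess crust Δ = 56.16 km − 38.17 km = 17.99 km, split between elevation h and root r with h + r = Δ.
Airy balance ρ_c h = (ρ_m − ρ_c) r gives r = h ρ_c/(ρ_m − ρ_c), so h (1 + ρ_c/(ρ_m − ρ_c)) = Δ, i.e. h = Δ (ρ_m − ρ_c)/ρ_m.
h = 17.99 km × 0.65/3.33 = 3.51 km.

3.51 km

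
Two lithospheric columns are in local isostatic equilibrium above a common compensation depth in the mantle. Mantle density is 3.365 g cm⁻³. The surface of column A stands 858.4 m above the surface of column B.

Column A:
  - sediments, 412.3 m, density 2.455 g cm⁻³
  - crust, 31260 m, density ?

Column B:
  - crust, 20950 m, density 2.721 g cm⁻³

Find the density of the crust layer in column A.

Take the compensation level at the base of the deeper column (depth z_c below the surface of column A) and equate Σ ρ_i t_i down to z_c; mantle fills any gap and the z_c terms cancel.
Column A: 412.3×2.455 + 31260×ρ + (z_c − 31672.3)×3.365
Column B: 858.4×0 + 20950×2.721 + (z_c − 858.4 − 20950)×3.365
The z_c×3.365 term appears on both sides and cancels. Collect the known terms of each column as K = Σ(ρt)_known − 3.365 × (depth of known layers): K_A = 1012.1965 − 3.365×31672.3 = −105565.093; K_B = 57004.95 − 3.365×(858.4 + 20950) = −16380.316.
Balance: K_A + 31260×ρ = K_B, so ρ = (K_B − K_A)/31260 = 89184.8/31260 = 2.85 g cm⁻³.

2.85 g cm⁻³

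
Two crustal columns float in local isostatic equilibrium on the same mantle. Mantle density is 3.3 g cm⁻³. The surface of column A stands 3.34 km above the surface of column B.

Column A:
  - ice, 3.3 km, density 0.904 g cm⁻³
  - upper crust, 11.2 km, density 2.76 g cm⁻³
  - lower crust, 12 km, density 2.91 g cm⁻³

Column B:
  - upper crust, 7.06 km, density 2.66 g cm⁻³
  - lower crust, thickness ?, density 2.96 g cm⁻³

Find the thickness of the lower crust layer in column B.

Take the compensation level at the base of the deeper column (depth z_c below the surface of column A) and equate Σ ρ_i t_i down to z_c; mantle fills any gap and the z_c terms cancel.
Column A: 3.3×0.904 + 11.2×2.76 + 12×2.91 + (z_c − 26.5)×3.3
Column B: 3.34×0 + 7.06×2.66 + x×2.96 + (z_c − 3.34 − 7.06 − x)×3.3
The z_c×3.3 term appears on both sides and cancels. Collect the known terms of each column as K = Σ(ρt)_known − 3.3 × (depth of known layers): K_A = 68.8152 − 3.3×26.5 = −18.6348; K_B = 18.7796 − 3.3×(3.34 + 7.06) = −15.5404.
Balance: K_A = K_B − x×(3.3 − 2.96), so x = (K_B − K_A)/(3.3 − 2.96) = 3.0944/0.34 = 9.1 km.

9.1 km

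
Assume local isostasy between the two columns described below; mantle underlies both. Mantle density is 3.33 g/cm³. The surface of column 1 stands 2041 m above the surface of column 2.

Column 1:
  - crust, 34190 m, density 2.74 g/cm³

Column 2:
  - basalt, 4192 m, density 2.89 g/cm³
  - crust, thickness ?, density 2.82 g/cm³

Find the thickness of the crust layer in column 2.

Take the compensation level at the base of the deeper column (depth z_c below the surface of column 1) and equate Σ ρ_i t_i down to z_c; mantle fills any gap and the z_c terms cancel.
Column 1: 34190×2.74 + (z_c − 34190)×3.33
Column 2: 2041×0 + 4192×2.89 + x×2.82 + (z_c − 2041 − 4192 − x)×3.33
The z_c×3.33 term appears on both sides and cancels. Collect the known terms of each column as K = Σ(ρt)_known − 3.33 × (depth of known layers): K_1 = 93680.6 − 3.33×34190 = −20172.1; K_2 = 12114.88 − 3.33×(2041 + 4192) = −8641.01.
Balance: K_1 = K_2 − x×(3.33 − 2.82), so x = (K_2 − K_1)/(3.33 − 2.82) = 11531.1/0.51 = 22600 m.

22600 m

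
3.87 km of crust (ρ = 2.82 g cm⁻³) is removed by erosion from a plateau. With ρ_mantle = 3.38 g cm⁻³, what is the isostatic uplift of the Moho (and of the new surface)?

3.23 km

Unloading: uplift u = e ρ_c/ρ_m = 3.87 km × 2.82/3.38 = 3.23 km.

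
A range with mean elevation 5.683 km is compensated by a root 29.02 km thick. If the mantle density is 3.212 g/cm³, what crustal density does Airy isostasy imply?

ρ_c h = (ρ_m − ρ_c) r → ρ_c (h + r) = ρ_m r → ρ_c = ρ_m r / (h + r).
ρ_c = 3.212 × 29.02 km / (5.683 km + 29.02 km) = 2.69 g/cm³.

2.69 g/cm³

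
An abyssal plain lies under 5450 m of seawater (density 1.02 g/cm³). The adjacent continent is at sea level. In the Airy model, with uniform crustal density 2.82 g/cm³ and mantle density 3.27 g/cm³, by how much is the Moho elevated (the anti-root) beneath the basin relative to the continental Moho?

By Archimedes' principle applied to the lithosphere: replacing crust with seawater at the top is compensated by replacing crust with mantle at the base: d (ρ_c − ρ_w) = a (ρ_m − ρ_c).
a = d (ρ_c − ρ_w)/(ρ_m − ρ_c) = 5450 m × 1.8/0.45 = 21800 m.

21800 m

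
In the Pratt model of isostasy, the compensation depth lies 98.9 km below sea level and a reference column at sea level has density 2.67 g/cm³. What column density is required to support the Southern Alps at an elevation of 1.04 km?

Pratt balance: ρ_ref D = ρ (D + h).
ρ = ρ_ref D/(D + h) = 2.67 × 98.9 km/(98.9 km + 1.04 km) = 2.64 g/cm³.

2.64 g/cm³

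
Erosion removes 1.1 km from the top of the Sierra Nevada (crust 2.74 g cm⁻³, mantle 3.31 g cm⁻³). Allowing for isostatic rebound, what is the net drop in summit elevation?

Rebound u = e ρ_c/ρ_m = 1.1 km × 2.74/3.31 = 0.9106 km.
Net surface drop = e − u = 1.1 km − 0.9106 km = e (ρ_m − ρ_c)/ρ_m = 0.189 km.

0.189 km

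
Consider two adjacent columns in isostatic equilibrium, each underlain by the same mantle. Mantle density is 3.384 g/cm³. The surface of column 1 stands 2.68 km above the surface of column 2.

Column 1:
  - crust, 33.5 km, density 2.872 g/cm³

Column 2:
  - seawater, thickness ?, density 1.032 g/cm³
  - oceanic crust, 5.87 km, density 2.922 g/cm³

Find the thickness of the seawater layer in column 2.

2.28 km

Take the compensation level at the base of the deeper column (depth z_c below the surface of column 1) and equate Σ ρ_i t_i down to z_c; mantle fills any gap and the z_c terms cancel.
Column 1: 33.5×2.872 + (z_c − 33.5)×3.384
Column 2: 2.68×0 + x×1.032 + 5.87×2.922 + (z_c − 2.68 − 5.87 − x)×3.384
The z_c×3.384 term appears on both sides and cancels. Collect the known terms of each column as K = Σ(ρt)_known − 3.384 × (depth of known layers): K_1 = 96.212 − 3.384×33.5 = −17.152; K_2 = 17.15214 − 3.384×(2.68 + 5.87) = −11.78106.
Balance: K_1 = K_2 − x×(3.384 − 1.032), so x = (K_2 − K_1)/(3.384 − 1.032) = 5.37094/2.352 = 2.28 km.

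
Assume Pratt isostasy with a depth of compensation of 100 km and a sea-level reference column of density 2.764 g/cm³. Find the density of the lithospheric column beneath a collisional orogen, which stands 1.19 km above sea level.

Pratt balance: ρ_ref D = ρ (D + h).
ρ = ρ_ref D/(D + h) = 2.764 × 100 km/(100 km + 1.19 km) = 2.73 g/cm³.

2.73 g/cm³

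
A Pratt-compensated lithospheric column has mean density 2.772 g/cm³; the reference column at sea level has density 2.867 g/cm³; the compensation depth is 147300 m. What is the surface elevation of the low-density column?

ρ_ref D = ρ (D + h) → h = D (ρ_ref − ρ)/ρ.
h = 147300 m × (2.867 − 2.772)/2.772 = 5050 m.

5050 m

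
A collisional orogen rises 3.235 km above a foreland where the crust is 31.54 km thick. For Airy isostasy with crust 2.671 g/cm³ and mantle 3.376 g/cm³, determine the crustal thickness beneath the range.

Root depth r = h ρ_c / (ρ_m − ρ_c) = 3.235 km × 2.671 / 0.705 = 12.26 km.
Total thickness = T + h + r = 31.54 km + 3.235 km + 12.26 km = 47 km.

47 km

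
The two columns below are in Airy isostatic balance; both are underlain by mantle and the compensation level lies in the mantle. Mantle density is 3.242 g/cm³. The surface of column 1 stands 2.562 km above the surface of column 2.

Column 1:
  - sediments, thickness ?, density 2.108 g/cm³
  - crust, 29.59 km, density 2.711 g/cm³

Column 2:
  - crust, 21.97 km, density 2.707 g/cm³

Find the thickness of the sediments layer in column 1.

3.83 km

Take the compensation level at the base of the deeper column (depth z_c below the surface of column 1) and equate Σ ρ_i t_i down to z_c; mantle fills any gap and the z_c terms cancel.
Column 1: x×2.108 + 29.59×2.711 + (z_c − 29.59 − x)×3.242
Column 2: 2.562×0 + 21.97×2.707 + (z_c − 2.562 − 21.97)×3.242
The z_c×3.242 term appears on both sides and cancels. Collect the known terms of each column as K = Σ(ρt)_known − 3.242 × (depth of known layers): K_1 = 80.21849 − 3.242×29.59 = −15.71229; K_2 = 59.47279 − 3.242×(2.562 + 21.97) = −20.059954.
Balance: K_1 − x×(3.242 − 2.108) = K_2, so x = (K_1 − K_2)/(3.242 − 2.108) = 4.34766/1.134 = 3.83 km.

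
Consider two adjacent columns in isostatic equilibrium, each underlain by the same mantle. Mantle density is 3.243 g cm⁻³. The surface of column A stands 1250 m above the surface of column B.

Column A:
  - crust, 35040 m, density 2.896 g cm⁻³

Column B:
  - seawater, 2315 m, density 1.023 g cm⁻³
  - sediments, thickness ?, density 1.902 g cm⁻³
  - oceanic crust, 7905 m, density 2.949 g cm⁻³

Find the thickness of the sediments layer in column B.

Take the compensation level at the base of the deeper column (depth z_c below the surface of column A) and equate Σ ρ_i t_i down to z_c; mantle fills any gap and the z_c terms cancel.
Column A: 35040×2.896 + (z_c − 35040)×3.243
Column B: 1250×0 + 2315×1.023 + x×1.902 + 7905×2.949 + (z_c − 1250 − 10220 − x)×3.243
The z_c×3.243 term appears on both sides and cancels. Collect the known terms of each column as K = Σ(ρt)_known − 3.243 × (depth of known layers): K_A = 101475.84 − 3.243×35040 = −12158.88; K_B = 25680.09 − 3.243×(1250 + 10220) = −11517.12.
Balance: K_A = K_B − x×(3.243 − 1.902), so x = (K_B − K_A)/(3.243 − 1.902) = 641.76/1.341 = 479 m.

479 m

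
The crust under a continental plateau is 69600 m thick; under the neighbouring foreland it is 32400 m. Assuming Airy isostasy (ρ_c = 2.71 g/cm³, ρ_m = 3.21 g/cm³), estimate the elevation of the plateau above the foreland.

Excess crust Δ = 69600 m − 32400 m = 37200 m, split between elevation h and root r with h + r = Δ.
Airy balance ρ_c h = (ρ_m − ρ_c) r gives r = h ρ_c/(ρ_m − ρ_c), so h (1 + ρ_c/(ρ_m − ρ_c)) = Δ, i.e. h = Δ (ρ_m − ρ_c)/ρ_m.
h = 37200 m × 0.5/3.21 = 5790 m.

5790 m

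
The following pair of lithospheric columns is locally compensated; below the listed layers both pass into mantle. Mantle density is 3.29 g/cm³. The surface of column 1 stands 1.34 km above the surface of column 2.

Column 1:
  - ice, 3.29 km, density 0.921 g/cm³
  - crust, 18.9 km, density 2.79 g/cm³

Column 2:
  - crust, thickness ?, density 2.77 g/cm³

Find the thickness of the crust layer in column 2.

Take the compensation level at the base of the deeper column (depth z_c below the surface of column 1) and equate Σ ρ_i t_i down to z_c; mantle fills any gap and the z_c terms cancel.
Column 1: 3.29×0.921 + 18.9×2.79 + (z_c − 22.19)×3.29
Column 2: 1.34×0 + x×2.77 + (z_c − 1.34 − 0 − x)×3.29
The z_c×3.29 term appears on both sides and cancels. Collect the known terms of each column as K = Σ(ρt)_known − 3.29 × (depth of known layers): K_1 = 55.76109 − 3.29×22.19 = −17.24401; K_2 = 0 − 3.29×(1.34 + 0) = −4.4086.
Balance: K_1 = K_2 − x×(3.29 − 2.77), so x = (K_2 − K_1)/(3.29 − 2.77) = 12.8354/0.52 = 24.7 km.

24.7 km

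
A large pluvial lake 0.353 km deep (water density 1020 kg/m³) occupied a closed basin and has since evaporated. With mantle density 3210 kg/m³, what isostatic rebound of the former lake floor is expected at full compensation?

0.112 km

u = d ρ_w/ρ_m = 0.353 km × 1020/3210 = 0.112 km.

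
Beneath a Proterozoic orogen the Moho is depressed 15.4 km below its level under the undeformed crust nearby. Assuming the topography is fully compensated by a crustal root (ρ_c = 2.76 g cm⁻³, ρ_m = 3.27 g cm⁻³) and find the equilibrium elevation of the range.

In Airy isostatic equilibrium: ρ_c h = (ρ_m − ρ_c) r.
h = r (ρ_m − ρ_c) / ρ_c = 15.4 km × (3.27 − 2.76) / 2.76 = 2.85 km.

2.85 km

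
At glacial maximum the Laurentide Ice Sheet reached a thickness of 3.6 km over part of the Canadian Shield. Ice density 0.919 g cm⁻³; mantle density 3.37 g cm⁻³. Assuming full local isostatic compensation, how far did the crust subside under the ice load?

By Archimedes' principle applied to the lithosphere: the ice load ρ_ice t is balanced by mantle displaced below, ρ_m s.
s = t ρ_ice / ρ_m = 3.6 km × 0.919/3.37 = 0.982 km.

0.982 km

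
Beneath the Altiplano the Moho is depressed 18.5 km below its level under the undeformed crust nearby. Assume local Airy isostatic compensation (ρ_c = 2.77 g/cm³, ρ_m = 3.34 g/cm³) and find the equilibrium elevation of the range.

Isostatic balance requires: ρ_c h = (ρ_m − ρ_c) r.
h = r (ρ_m − ρ_c) / ρ_c = 18.5 km × (3.34 − 2.77) / 2.77 = 3.81 km.

3.81 km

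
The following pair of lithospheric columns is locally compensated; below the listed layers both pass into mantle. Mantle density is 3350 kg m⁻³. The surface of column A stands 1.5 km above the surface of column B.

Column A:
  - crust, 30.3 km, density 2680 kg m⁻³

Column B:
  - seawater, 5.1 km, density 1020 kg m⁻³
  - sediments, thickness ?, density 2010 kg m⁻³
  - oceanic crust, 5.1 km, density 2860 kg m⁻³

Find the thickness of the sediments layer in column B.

Take the compensation level at the base of the deeper column (depth z_c below the surface of column A) and equate Σ ρ_i t_i down to z_c; mantle fills any gap and the z_c terms cancel.
Column A: 30.3×2680 + (z_c − 30.3)×3350
Column B: 1.5×0 + 5.1×1020 + x×2010 + 5.1×2860 + (z_c − 1.5 − 10.2 − x)×3350
The z_c×3350 term appears on both sides and cancels. Collect the known terms of each column as K = Σ(ρt)_known − 3350 × (depth of known layers): K_A = 81204 − 3350×30.3 = −20301; K_B = 19788 − 3350×(1.5 + 10.2) = −19407.
Balance: K_A = K_B − x×(3350 − 2010), so x = (K_B − K_A)/(3350 − 2010) = 894/1340 = 0.667 km.

0.667 km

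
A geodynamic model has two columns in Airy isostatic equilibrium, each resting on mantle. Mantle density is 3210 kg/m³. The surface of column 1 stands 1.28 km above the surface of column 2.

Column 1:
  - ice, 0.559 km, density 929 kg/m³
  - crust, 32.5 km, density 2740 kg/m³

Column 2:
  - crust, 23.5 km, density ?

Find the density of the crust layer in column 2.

2680 kg/m³

Take the compensation level at the base of the deeper column (depth z_c below the surface of column 1) and equate Σ ρ_i t_i down to z_c; mantle fills any gap and the z_c terms cancel.
Column 1: 0.559×929 + 32.5×2740 + (z_c − 33.059)×3210
Column 2: 1.28×0 + 23.5×ρ + (z_c − 1.28 − 23.5)×3210
The z_c×3210 term appears on both sides and cancels. Collect the known terms of each column as K = Σ(ρt)_known − 3210 × (depth of known layers): K_1 = 89569.311 − 3210×33.059 = −16550.079; K_2 = 0 − 3210×(1.28 + 23.5) = −79543.8.
Balance: K_1 = K_2 + 23.5×ρ, so ρ = (K_1 − K_2)/23.5 = 62993.7/23.5 = 2680 kg/m³.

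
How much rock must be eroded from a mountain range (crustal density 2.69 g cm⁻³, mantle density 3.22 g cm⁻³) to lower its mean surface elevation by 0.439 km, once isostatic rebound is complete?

Net drop Δ = e − u = e − e ρ_c/ρ_m = e (ρ_m − ρ_c)/ρ_m.
e = Δ ρ_m/(ρ_m − ρ_c) = 0.439 km × 3.22/0.53 = 2.67 km.

2.67 km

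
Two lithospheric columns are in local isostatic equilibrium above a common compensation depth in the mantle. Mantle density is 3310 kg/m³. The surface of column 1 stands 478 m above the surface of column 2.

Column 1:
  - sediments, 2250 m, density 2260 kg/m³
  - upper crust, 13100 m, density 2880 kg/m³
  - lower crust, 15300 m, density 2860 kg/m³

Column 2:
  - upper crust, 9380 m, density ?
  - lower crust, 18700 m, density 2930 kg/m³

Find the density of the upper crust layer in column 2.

2650 kg/m³

Take the compensation level at the base of the deeper column (depth z_c below the surface of column 1) and equate Σ ρ_i t_i down to z_c; mantle fills any gap and the z_c terms cancel.
Column 1: 2250×2260 + 13100×2880 + 15300×2860 + (z_c − 30650)×3310
Column 2: 478×0 + 9380×ρ + 18700×2930 + (z_c − 478 − 28080)×3310
The z_c×3310 term appears on both sides and cancels. Collect the known terms of each column as K = Σ(ρt)_known − 3310 × (depth of known layers): K_1 = 86571000 − 3310×30650 = −14880500; K_2 = 54791000 − 3310×(478 + 28080) = −39735980.
Balance: K_1 = K_2 + 9380×ρ, so ρ = (K_1 − K_2)/9380 = 24855500/9380 = 2650 kg/m³.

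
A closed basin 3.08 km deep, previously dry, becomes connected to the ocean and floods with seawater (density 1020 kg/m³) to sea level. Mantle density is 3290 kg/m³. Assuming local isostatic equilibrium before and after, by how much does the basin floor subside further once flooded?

1.38 km

After flooding the water column is d + s deep. Its weight must equal the weight of mantle displaced by the extra subsidence s: (d + s) ρ_w = s ρ_m.
s = d ρ_w / (ρ_m − ρ_w) = 3.08 km × 1020/(3290 − 1020) = 1.38 km.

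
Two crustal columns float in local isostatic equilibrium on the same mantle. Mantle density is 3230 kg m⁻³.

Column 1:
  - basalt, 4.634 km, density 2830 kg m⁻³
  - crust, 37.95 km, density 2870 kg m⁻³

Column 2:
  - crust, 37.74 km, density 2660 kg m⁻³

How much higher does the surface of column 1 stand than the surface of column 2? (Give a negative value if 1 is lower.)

−1.86 km

For any compensation level in the mantle, the mantle terms cancel and isostasy reduces to e = (Σt_1 − Σt_2) − (Σ(ρt)_1 − Σ(ρt)_2) / ρ_m.
Σt_1 = 42.584 km; Σt_2 = 37.74 km; Σ(ρt)_1 = 122030.72; Σ(ρt)_2 = 100388.4 (in km·kg m⁻³).
e = (42.584 − 37.74) − (122030.72 − 100388.4) / 3230 = −1.86 km.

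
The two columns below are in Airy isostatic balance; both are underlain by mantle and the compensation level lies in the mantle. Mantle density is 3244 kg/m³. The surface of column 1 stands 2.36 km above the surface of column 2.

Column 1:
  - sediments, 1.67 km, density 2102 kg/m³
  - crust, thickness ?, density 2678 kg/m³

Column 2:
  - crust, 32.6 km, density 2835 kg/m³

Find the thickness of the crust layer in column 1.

Take the compensation level at the base of the deeper column (depth z_c below the surface of column 1) and equate Σ ρ_i t_i down to z_c; mantle fills any gap and the z_c terms cancel.
Column 1: 1.67×2102 + x×2678 + (z_c − 1.67 − x)×3244
Column 2: 2.36×0 + 32.6×2835 + (z_c − 2.36 − 32.6)×3244
The z_c×3244 term appears on both sides and cancels. Collect the known terms of each column as K = Σ(ρt)_known − 3244 × (depth of known layers): K_1 = 3510.34 − 3244×1.67 = −1907.14; K_2 = 92421 − 3244×(2.36 + 32.6) = −20989.24.
Balance: K_1 − x×(3244 − 2678) = K_2, so x = (K_1 − K_2)/(3244 − 2678) = 19082.1/566 = 33.7 km.

33.7 km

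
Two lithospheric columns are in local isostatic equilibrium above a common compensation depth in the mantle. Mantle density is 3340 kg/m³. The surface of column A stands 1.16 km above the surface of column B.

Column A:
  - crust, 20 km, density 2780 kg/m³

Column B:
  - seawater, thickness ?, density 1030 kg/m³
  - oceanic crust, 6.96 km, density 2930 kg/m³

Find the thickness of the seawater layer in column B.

1.94 km

Take the compensation level at the base of the deeper column (depth z_c below the surface of column A) and equate Σ ρ_i t_i down to z_c; mantle fills any gap and the z_c terms cancel.
Column A: 20×2780 + (z_c − 20)×3340
Column B: 1.16×0 + x×1030 + 6.96×2930 + (z_c − 1.16 − 6.96 − x)×3340
The z_c×3340 term appears on both sides and cancels. Collect the known terms of each column as K = Σ(ρt)_known − 3340 × (depth of known layers): K_A = 55600 − 3340×20 = −11200; K_B = 20392.8 − 3340×(1.16 + 6.96) = −6728.
Balance: K_A = K_B − x×(3340 − 1030), so x = (K_B − K_A)/(3340 − 1030) = 4472/2310 = 1.94 km.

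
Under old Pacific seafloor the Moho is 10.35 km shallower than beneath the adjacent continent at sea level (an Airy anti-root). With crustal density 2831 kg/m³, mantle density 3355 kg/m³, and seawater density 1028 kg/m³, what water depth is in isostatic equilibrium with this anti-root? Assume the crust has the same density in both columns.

3.01 km

Replacing a thickness d of crust by seawater at the top must be balanced by replacing crust with mantle at the base: d (ρ_c − ρ_w) = a (ρ_m − ρ_c).
d = a (ρ_m − ρ_c)/(ρ_c − ρ_w) = 10.35 km × 524/1803 = 3.01 km.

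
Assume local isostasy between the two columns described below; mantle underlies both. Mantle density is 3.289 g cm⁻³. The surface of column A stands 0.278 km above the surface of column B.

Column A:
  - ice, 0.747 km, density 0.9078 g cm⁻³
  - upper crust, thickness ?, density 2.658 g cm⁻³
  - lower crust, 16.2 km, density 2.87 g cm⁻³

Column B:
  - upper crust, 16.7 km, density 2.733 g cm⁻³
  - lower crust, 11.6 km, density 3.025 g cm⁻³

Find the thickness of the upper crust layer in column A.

Take the compensation level at the base of the deeper column (depth z_c below the surface of column A) and equate Σ ρ_i t_i down to z_c; mantle fills any gap and the z_c terms cancel.
Column A: 0.747×0.9078 + x×2.658 + 16.2×2.87 + (z_c − 16.947 − x)×3.289
Column B: 0.278×0 + 16.7×2.733 + 11.6×3.025 + (z_c − 0.278 − 28.3)×3.289
The z_c×3.289 term appears on both sides and cancels. Collect the known terms of each column as K = Σ(ρt)_known − 3.289 × (depth of known layers): K_A = 47.1721266 − 3.289×16.947 = −8.5665564; K_B = 80.7311 − 3.289×(0.278 + 28.3) = −13.261942.
Balance: K_A − x×(3.289 − 2.658) = K_B, so x = (K_A − K_B)/(3.289 − 2.658) = 4.69539/0.631 = 7.44 km.

7.44 km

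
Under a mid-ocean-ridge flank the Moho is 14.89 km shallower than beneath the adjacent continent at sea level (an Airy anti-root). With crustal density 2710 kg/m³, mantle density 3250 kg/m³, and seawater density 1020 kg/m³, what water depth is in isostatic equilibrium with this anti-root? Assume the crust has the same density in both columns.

Replacing a thickness d of crust by seawater at the top must be balanced by replacing crust with mantle at the base: d (ρ_c − ρ_w) = a (ρ_m − ρ_c).
d = a (ρ_m − ρ_c)/(ρ_c − ρ_w) = 14.89 km × 540/1690 = 4.76 km.

4.76 km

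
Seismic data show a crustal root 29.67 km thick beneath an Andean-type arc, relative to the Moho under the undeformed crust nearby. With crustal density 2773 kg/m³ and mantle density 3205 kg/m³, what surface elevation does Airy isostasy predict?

In Airy isostatic equilibrium: ρ_c h = (ρ_m − ρ_c) r.
h = r (ρ_m − ρ_c) / ρ_c = 29.67 km × (3205 − 2773) / 2773 = 4.62 km.

4.62 km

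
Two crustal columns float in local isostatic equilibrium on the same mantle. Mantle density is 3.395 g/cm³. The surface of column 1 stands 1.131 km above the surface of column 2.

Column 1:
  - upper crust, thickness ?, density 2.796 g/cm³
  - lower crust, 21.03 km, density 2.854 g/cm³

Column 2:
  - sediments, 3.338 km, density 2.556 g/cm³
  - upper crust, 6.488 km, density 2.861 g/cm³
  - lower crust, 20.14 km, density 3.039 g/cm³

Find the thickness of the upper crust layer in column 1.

9.85 km

Take the compensation level at the base of the deeper column (depth z_c below the surface of column 1) and equate Σ ρ_i t_i down to z_c; mantle fills any gap and the z_c terms cancel.
Column 1: x×2.796 + 21.03×2.854 + (z_c − 21.03 − x)×3.395
Column 2: 1.131×0 + 3.338×2.556 + 6.488×2.861 + 20.14×3.039 + (z_c − 1.131 − 29.966)×3.395
The z_c×3.395 term appears on both sides and cancels. Collect the known terms of each column as K = Σ(ρt)_known − 3.395 × (depth of known layers): K_1 = 60.01962 − 3.395×21.03 = −11.37723; K_2 = 88.299556 − 3.395×(1.131 + 29.966) = −17.274759.
Balance: K_1 − x×(3.395 − 2.796) = K_2, so x = (K_1 − K_2)/(3.395 − 2.796) = 5.89753/0.599 = 9.85 km.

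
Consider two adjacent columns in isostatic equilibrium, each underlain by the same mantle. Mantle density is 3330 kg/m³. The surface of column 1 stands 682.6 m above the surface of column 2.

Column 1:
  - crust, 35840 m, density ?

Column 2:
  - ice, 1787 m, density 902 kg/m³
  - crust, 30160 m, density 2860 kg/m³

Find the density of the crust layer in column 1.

Take the compensation level at the base of the deeper column (depth z_c below the surface of column 1) and equate Σ ρ_i t_i down to z_c; mantle fills any gap and the z_c terms cancel.
Column 1: 35840×ρ + (z_c − 35840)×3330
Column 2: 682.6×0 + 1787×902 + 30160×2860 + (z_c − 682.6 − 31947)×3330
The z_c×3330 term appears on both sides and cancels. Collect the known terms of each column as K = Σ(ρt)_known − 3330 × (depth of known layers): K_1 = 0 − 3330×35840 = −119347200; K_2 = 87869474 − 3330×(682.6 + 31947) = −20787094.
Balance: K_1 + 35840×ρ = K_2, so ρ = (K_2 − K_1)/35840 = 98560100/35840 = 2750 kg/m³.

2750 kg/m³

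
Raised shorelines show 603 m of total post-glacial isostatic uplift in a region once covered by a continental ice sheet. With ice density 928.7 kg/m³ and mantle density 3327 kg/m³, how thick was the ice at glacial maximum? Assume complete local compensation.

u = t ρ_ice/ρ_m → t = u ρ_m/ρ_ice = 603 m × 3327/928.7 = 2160 m.

2160 m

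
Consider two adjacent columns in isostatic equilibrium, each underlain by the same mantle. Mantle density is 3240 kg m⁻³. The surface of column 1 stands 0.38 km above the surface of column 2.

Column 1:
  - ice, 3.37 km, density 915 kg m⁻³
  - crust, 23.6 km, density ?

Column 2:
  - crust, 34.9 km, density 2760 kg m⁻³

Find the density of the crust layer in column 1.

2810 kg m⁻³

Take the compensation level at the base of the deeper column (depth z_c below the surface of column 1) and equate Σ ρ_i t_i down to z_c; mantle fills any gap and the z_c terms cancel.
Column 1: 3.37×915 + 23.6×ρ + (z_c − 26.97)×3240
Column 2: 0.38×0 + 34.9×2760 + (z_c − 0.38 − 34.9)×3240
The z_c×3240 term appears on both sides and cancels. Collect the known terms of each column as K = Σ(ρt)_known − 3240 × (depth of known layers): K_1 = 3083.55 − 3240×26.97 = −84299.25; K_2 = 96324 − 3240×(0.38 + 34.9) = −17983.2.
Balance: K_1 + 23.6×ρ = K_2, so ρ = (K_2 − K_1)/23.6 = 66316.1/23.6 = 2810 kg m⁻³.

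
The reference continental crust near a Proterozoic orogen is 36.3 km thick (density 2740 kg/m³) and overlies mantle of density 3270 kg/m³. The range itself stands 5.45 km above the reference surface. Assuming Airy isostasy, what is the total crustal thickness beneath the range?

Root depth r = h ρ_c / (ρ_m − ρ_c) = 5.45 km × 2740 / 530 = 28.18 km.
Total thickness = T + h + r = 36.3 km + 5.45 km + 28.18 km = 69.9 km.

69.9 km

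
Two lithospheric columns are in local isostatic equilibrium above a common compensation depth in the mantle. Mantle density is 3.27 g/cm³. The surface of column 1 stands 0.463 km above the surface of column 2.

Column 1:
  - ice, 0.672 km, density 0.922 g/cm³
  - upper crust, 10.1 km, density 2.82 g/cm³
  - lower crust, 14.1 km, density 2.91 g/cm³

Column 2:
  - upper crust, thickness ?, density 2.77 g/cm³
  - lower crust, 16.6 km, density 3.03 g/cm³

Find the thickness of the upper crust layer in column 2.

Take the compensation level at the base of the deeper column (depth z_c below the surface of column 1) and equate Σ ρ_i t_i down to z_c; mantle fills any gap and the z_c terms cancel.
Column 1: 0.672×0.922 + 10.1×2.82 + 14.1×2.91 + (z_c − 24.872)×3.27
Column 2: 0.463×0 + x×2.77 + 16.6×3.03 + (z_c − 0.463 − 16.6 − x)×3.27
The z_c×3.27 term appears on both sides and cancels. Collect the known terms of each column as K = Σ(ρt)_known − 3.27 × (depth of known layers): K_1 = 70.132584 − 3.27×24.872 = −11.198856; K_2 = 50.298 − 3.27×(0.463 + 16.6) = −5.49801.
Balance: K_1 = K_2 − x×(3.27 − 2.77), so x = (K_2 − K_1)/(3.27 − 2.77) = 5.70085/0.5 = 11.4 km.

11.4 km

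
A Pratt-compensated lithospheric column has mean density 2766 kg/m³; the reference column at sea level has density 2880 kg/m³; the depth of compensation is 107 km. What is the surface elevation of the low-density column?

4.41 km

ρ_ref D = ρ (D + h) → h = D (ρ_ref − ρ)/ρ.
h = 107 km × (2880 − 2766)/2766 = 4.41 km.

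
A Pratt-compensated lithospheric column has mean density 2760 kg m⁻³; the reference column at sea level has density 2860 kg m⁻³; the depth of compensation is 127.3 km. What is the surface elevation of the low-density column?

4.61 km

ρ_ref D = ρ (D + h) → h = D (ρ_ref − ρ)/ρ.
h = 127.3 km × (2860 − 2760)/2760 = 4.61 km.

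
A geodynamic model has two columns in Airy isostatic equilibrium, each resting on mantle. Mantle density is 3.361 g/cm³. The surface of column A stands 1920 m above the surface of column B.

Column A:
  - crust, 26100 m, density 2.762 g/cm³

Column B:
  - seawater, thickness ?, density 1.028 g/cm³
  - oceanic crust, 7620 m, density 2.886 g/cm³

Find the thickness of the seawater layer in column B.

Take the compensation level at the base of the deeper column (depth z_c below the surface of column A) and equate Σ ρ_i t_i down to z_c; mantle fills any gap and the z_c terms cancel.
Column A: 26100×2.762 + (z_c − 26100)×3.361
Column B: 1920×0 + x×1.028 + 7620×2.886 + (z_c − 1920 − 7620 − x)×3.361
The z_c×3.361 term appears on both sides and cancels. Collect the known terms of each column as K = Σ(ρt)_known − 3.361 × (depth of known layers): K_A = 72088.2 − 3.361×26100 = −15633.9; K_B = 21991.32 − 3.361×(1920 + 7620) = −10072.62.
Balance: K_A = K_B − x×(3.361 − 1.028), so x = (K_B − K_A)/(3.361 − 1.028) = 5561.28/2.333 = 2380 m.

2380 m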